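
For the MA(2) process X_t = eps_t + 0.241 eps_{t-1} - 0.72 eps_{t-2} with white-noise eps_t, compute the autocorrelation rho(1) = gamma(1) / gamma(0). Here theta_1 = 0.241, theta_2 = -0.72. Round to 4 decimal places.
\rho(1) = 0.0428

For an MA(q) process with theta_0 = 1, the autocovariance is
  gamma(k) = sigma^2 * sum_{i=0..q-k} theta_i * theta_{i+k},
and rho(k) = gamma(k) / gamma(0). Sigma^2 cancels.
  numerator   = (1)*(0.241) + (0.241)*(-0.72) = 0.06748.
  denominator = (1)^2 + (0.241)^2 + (-0.72)^2 = 1.576481.
  rho(1) = 0.06748 / 1.576481 = 0.0428.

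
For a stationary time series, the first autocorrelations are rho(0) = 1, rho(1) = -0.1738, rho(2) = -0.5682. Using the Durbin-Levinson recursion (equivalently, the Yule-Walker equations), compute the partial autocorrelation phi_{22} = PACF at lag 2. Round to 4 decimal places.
\phi_{22} = -0.6170

The PACF at lag k is phi_{kk}, the last component of the solution
to the Yule-Walker system G_k phi = r_k where
  (G_k)_{ij} = rho(|i - j|), (r_k)_i = rho(i), i,j = 1..k.
Equivalently, Durbin-Levinson gives phi_{kk} iteratively:
  phi_{11} = rho(1)
  phi_{kk} = [rho(k) - sum_{j=1..k-1} phi_{k-1,j} rho(k-j)]
            / [1 - sum_{j=1..k-1} phi_{k-1,j} rho(j)],
  phi_{k,j} = phi_{k-1,j} - phi_{kk} phi_{k-1,k-j},  j = 1..k-1.
Step k = 1:
  phi_11 = rho(1) = -0.1738.
Step k = 2:
  phi_22 = [rho(2) - phi_11 rho(1)] / [1 - phi_11 rho(1)] = [-0.5682 - (-0.1738)(-0.1738)] / [1 - (-0.1738)(-0.1738)]
         = -0.59840644 / 0.96979356 = -0.617.
Therefore phi_{22} = -0.6170.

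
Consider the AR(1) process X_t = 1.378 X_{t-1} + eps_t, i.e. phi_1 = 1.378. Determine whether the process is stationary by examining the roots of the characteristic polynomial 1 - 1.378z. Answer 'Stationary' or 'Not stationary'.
\text{Not stationary}

The AR(p) characteristic polynomial is P(z) = 1 - 1.378z.
Stationarity requires all roots to lie outside the unit circle, i.e. |z| > 1 for every root.
This is linear in z: 1 + (-1.378) z = 0  =>  z = -1/(-1.378) = 0.725689,  |z| = 0.725689.
Moduli of all roots: 0.7257.
All moduli strictly greater than 1? No.
Verdict: Not stationary.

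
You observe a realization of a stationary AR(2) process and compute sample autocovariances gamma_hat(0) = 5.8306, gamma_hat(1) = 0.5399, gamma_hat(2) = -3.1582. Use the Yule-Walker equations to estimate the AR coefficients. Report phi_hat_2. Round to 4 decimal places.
\hat\phi_{2} = -0.5550

The Yule-Walker equations for an AR(p) process read, in matrix form,
  Gamma_p phi = r_p,   with   (Gamma_p)_{ij} = gamma(|i - j|),
                       (r_p)_i = gamma(i),   i,j = 1..p.
Substitute the sample gammas (Toeplitz matrix and right-hand side of size 2):
  Gamma_p = [[5.8306, 0.5399], [0.5399, 5.8306]]
  r_p     = [0.5399, -3.1582]
Written out:
  5.8306 phi_1 + 0.5399 phi_2 = 0.5399
  0.5399 phi_1 + 5.8306 phi_2 = -3.1582
Solve by Cramer's rule:
  det = gamma(0)^2 - gamma(1)^2 = (5.8306)^2 - (0.5399)^2 = 33.99589636 - 0.29149201 = 33.70440435
  phi_hat_1 = [gamma(1) gamma(0) - gamma(1) gamma(2)] / det = [(0.5399)(5.8306) - (0.5399)(-3.1582)] / 33.70440435 = 4.85305312 / 33.70440435 = 0.144
  phi_hat_2 = [gamma(0) gamma(2) - gamma(1)^2] / det = [(5.8306)(-3.1582) - (0.5399)^2] / 33.70440435 = -18.70569293 / 33.70440435 = -0.555
So phi_hat = [0.1440, -0.5550].
Therefore phi_hat_2 = -0.5550.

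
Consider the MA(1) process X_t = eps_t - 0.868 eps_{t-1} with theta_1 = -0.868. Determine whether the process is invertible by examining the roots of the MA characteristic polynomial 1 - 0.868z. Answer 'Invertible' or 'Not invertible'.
\text{Invertible}

The MA(q) characteristic polynomial is P(z) = 1 - 0.868z.
Invertibility requires all roots to lie outside the unit circle, i.e. |z| > 1 for every root.
This is linear in z: 1 + (-0.868) z = 0  =>  z = -1/(-0.868) = 1.152074,  |z| = 1.152074.
Moduli of all roots: 1.1521.
All moduli strictly greater than 1? Yes.
Verdict: Invertible.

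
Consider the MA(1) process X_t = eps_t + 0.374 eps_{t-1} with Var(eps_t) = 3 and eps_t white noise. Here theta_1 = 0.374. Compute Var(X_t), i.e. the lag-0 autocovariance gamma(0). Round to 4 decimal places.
\gamma(0) = 3.4196

For an MA(q) process X_t = eps_t + sum_i theta_i eps_{t-i} with
Var(eps_t) = sigma^2, the variance is
  gamma(0) = sigma^2 * (1 + sum_i theta_i^2).
  sum_i theta_i^2 = (0.374)^2 = 0.139876.
  gamma(0) = 3 * (1 + 0.139876) = 3 * 1.139876 = 3.419628, which rounds to 3.4196.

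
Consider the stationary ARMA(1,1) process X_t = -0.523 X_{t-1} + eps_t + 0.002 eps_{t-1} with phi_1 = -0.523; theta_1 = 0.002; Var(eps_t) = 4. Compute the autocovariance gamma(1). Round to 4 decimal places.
\gamma(1) = -2.8657

Multiply the model equation by X_{t-k} and take expectations. With theta_0 = psi_0 = 1 and psi_j the MA(infinity) weights, this gives
  gamma(k) - sum_i phi_i gamma(k-i) = c_k,
  c_k = sigma^2 * sum_{j=k..q} theta_j psi_{j-k}   (c_k = 0 for k > q),
using gamma(-m) = gamma(m).
psi-weights needed (psi_j = theta_j + sum_i phi_i psi_{j-i}):
  psi_1 = theta_1 + phi_1 = 0.002 + (-0.523) = -0.521
Right-hand sides:
  c_0 = sigma^2 (1 + theta_1 psi_1) = 4 * (1 + (0.002)(-0.521)) = 4 * 0.998958 = 3.995832
  c_1 = sigma^2 theta_1 = 4 * (0.002) = 0.008
  c_2 = 0
Equations for k = 0 and k = 1 (AR order 1):
  gamma(0) = phi_1 gamma(1) + c_0
  gamma(1) = phi_1 gamma(0) + c_1
Substituting the second into the first: gamma(0) (1 - phi_1^2) = c_0 + phi_1 c_1, so
  gamma(0) = (c_0 + phi_1 c_1) / (1 - phi_1^2) = (3.995832 + (-0.523)(0.008)) / (1 - (-0.523)^2) = 3.991648 / 0.726471 = 5.494573.
  gamma(1) = phi_1 gamma(0) + c_1 = (-0.523)(5.494573) + (0.008) = -2.865662.
Therefore gamma(1) = -2.8657 (to 4 decimal places).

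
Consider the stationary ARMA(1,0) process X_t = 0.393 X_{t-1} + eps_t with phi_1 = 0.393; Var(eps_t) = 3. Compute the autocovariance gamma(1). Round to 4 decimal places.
\gamma(1) = 1.3944

Multiply the model equation by X_{t-k} and take expectations. With theta_0 = psi_0 = 1 and psi_j the MA(infinity) weights, this gives
  gamma(k) - sum_i phi_i gamma(k-i) = c_k,
  c_k = sigma^2 * sum_{j=k..q} theta_j psi_{j-k}   (c_k = 0 for k > q),
using gamma(-m) = gamma(m).
Pure AR (q = 0): c_0 = sigma^2 = 3, c_k = 0 for k >= 1.
Equations for k = 0 and k = 1 (AR order 1):
  gamma(0) = phi_1 gamma(1) + c_0
  gamma(1) = phi_1 gamma(0) + c_1
Substituting the second into the first: gamma(0) (1 - phi_1^2) = c_0 + phi_1 c_1, so
  gamma(0) = c_0 / (1 - phi_1^2) = 3 / (1 - (0.393)^2) = 3 / 0.845551 = 3.547982.
  gamma(1) = phi_1 gamma(0) = (0.393)(3.547982) = 1.394357.
Therefore gamma(1) = 1.3944 (to 4 decimal places).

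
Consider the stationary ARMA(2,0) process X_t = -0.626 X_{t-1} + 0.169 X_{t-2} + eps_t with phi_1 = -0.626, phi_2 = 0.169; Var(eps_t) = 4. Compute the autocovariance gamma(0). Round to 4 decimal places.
\gamma(0) = 9.5199

Multiply the model equation by X_{t-k} and take expectations. With theta_0 = psi_0 = 1 and psi_j the MA(infinity) weights, this gives
  gamma(k) - sum_i phi_i gamma(k-i) = c_k,
  c_k = sigma^2 * sum_{j=k..q} theta_j psi_{j-k}   (c_k = 0 for k > q),
using gamma(-m) = gamma(m).
Pure AR (q = 0): c_0 = sigma^2 = 4, c_k = 0 for k >= 1.
Equations for k = 0, 1, 2 (AR order 2, c_2 = 0):
  (E0) gamma(0) = phi_1 gamma(1) + phi_2 gamma(2) + c_0
  (E1) gamma(1) = phi_1 gamma(0) + phi_2 gamma(1) + c_1
  (E2) gamma(2) = phi_1 gamma(1) + phi_2 gamma(0)
From (E1): gamma(1) = A gamma(0) + B with
  A = phi_1 / (1 - phi_2) = -0.626 / 0.831 = -0.753309,   B = c_1 / (1 - phi_2) = 0 / 0.831 = 0.
Insert (E2) into (E0): gamma(0) (1 - phi_2^2) = phi_1 (1 + phi_2) gamma(1) + c_0.
  phi_1 (1 + phi_2) = (-0.626)(1.169) = -0.731794,   1 - phi_2^2 = 0.971439.
Replace gamma(1) by A gamma(0) + B and collect gamma(0):
  gamma(0) [0.971439 - (-0.731794)(-0.753309)] = c_0 = 4
  gamma(0) * 0.420172 = 4
  gamma(0) = 4 / 0.420172 = 9.519915.
Therefore gamma(0) = 9.5199 (to 4 decimal places).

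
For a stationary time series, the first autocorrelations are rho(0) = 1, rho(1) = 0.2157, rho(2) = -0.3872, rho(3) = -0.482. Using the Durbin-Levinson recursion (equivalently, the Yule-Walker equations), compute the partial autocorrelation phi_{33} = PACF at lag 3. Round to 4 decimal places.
\phi_{33} = -0.3470

The PACF at lag k is phi_{kk}, the last component of the solution
to the Yule-Walker system G_k phi = r_k where
  (G_k)_{ij} = rho(|i - j|), (r_k)_i = rho(i), i,j = 1..k.
Equivalently, Durbin-Levinson gives phi_{kk} iteratively:
  phi_{11} = rho(1)
  phi_{kk} = [rho(k) - sum_{j=1..k-1} phi_{k-1,j} rho(k-j)]
            / [1 - sum_{j=1..k-1} phi_{k-1,j} rho(j)],
  phi_{k,j} = phi_{k-1,j} - phi_{kk} phi_{k-1,k-j},  j = 1..k-1.
Step k = 1:
  phi_11 = rho(1) = 0.2157.
Step k = 2:
  phi_22 = [rho(2) - phi_11 rho(1)] / [1 - phi_11 rho(1)] = [-0.3872 - (0.2157)(0.2157)] / [1 - (0.2157)(0.2157)]
         = -0.43372649 / 0.95347351 = -0.454891.
  Update: phi_21 = phi_11 - phi_22 phi_11 = 0.2157 - (-0.454891)(0.2157) = 0.31382.
Step k = 3:
  phi_33 = [rho(3) - phi_21 rho(2) - phi_22 rho(1)] / [1 - phi_21 rho(1) - phi_22 rho(2)]
    numerator   = -0.482 - (0.31382)(-0.3872) - (-0.454891)(0.2157) = -0.26236892
    denominator = 1 - (0.31382)(0.2157) - (-0.454891)(-0.3872) = 0.75617525
  phi_33 = -0.26236892 / 0.75617525 = -0.347.
Therefore phi_{33} = -0.3470.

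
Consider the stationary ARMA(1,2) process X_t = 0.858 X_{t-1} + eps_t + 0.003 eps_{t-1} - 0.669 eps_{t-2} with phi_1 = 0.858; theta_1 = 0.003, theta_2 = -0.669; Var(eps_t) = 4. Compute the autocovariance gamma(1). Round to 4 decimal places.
\gamma(1) = 3.7474

Multiply the model equation by X_{t-k} and take expectations. With theta_0 = psi_0 = 1 and psi_j the MA(infinity) weights, this gives
  gamma(k) - sum_i phi_i gamma(k-i) = c_k,
  c_k = sigma^2 * sum_{j=k..q} theta_j psi_{j-k}   (c_k = 0 for k > q),
using gamma(-m) = gamma(m).
psi-weights needed (psi_j = theta_j + sum_i phi_i psi_{j-i}):
  psi_1 = theta_1 + phi_1 = 0.003 + (0.858) = 0.861
  psi_2 = theta_2 + phi_1 psi_1 = -0.669 + (0.858)(0.861) = 0.069738
Right-hand sides:
  c_0 = sigma^2 (1 + theta_1 psi_1 + theta_2 psi_2) = 4 * (1 + (0.003)(0.861) + (-0.669)(0.069738)) = 4 * 0.955928 = 3.823713
  c_1 = sigma^2 (theta_1 + theta_2 psi_1) = 4 * (0.003 + (-0.669)(0.861)) = -2.292036
  c_2 = sigma^2 theta_2 = 4 * (-0.669) = -2.676
Equations for k = 0 and k = 1 (AR order 1):
  gamma(0) = phi_1 gamma(1) + c_0
  gamma(1) = phi_1 gamma(0) + c_1
Substituting the second into the first: gamma(0) (1 - phi_1^2) = c_0 + phi_1 c_1, so
  gamma(0) = (c_0 + phi_1 c_1) / (1 - phi_1^2) = (3.823713 + (0.858)(-2.292036)) / (1 - (0.858)^2) = 1.857146 / 0.263836 = 7.039018.
  gamma(1) = phi_1 gamma(0) + c_1 = (0.858)(7.039018) + (-2.292036) = 3.747441.
Therefore gamma(1) = 3.7474 (to 4 decimal places).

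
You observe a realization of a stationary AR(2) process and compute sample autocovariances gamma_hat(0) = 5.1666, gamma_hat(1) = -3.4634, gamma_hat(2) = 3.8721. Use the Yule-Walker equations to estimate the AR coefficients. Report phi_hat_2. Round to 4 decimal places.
\hat\phi_{2} = 0.5450

The Yule-Walker equations for an AR(p) process read, in matrix form,
  Gamma_p phi = r_p,   with   (Gamma_p)_{ij} = gamma(|i - j|),
                       (r_p)_i = gamma(i),   i,j = 1..p.
Substitute the sample gammas (Toeplitz matrix and right-hand side of size 2):
  Gamma_p = [[5.1666, -3.4634], [-3.4634, 5.1666]]
  r_p     = [-3.4634, 3.8721]
Written out:
  5.1666 phi_1 - 3.4634 phi_2 = -3.4634
  -3.4634 phi_1 + 5.1666 phi_2 = 3.8721
Solve by Cramer's rule:
  det = gamma(0)^2 - gamma(1)^2 = (5.1666)^2 - (-3.4634)^2 = 26.69375556 - 11.99513956 = 14.698616
  phi_hat_1 = [gamma(1) gamma(0) - gamma(1) gamma(2)] / det = [(-3.4634)(5.1666) - (-3.4634)(3.8721)] / 14.698616 = -4.4833713 / 14.698616 = -0.305
  phi_hat_2 = [gamma(0) gamma(2) - gamma(1)^2] / det = [(5.1666)(3.8721) - (-3.4634)^2] / 14.698616 = 8.0104523 / 14.698616 = 0.545
So phi_hat = [-0.3050, 0.5450].
Therefore phi_hat_2 = 0.5450.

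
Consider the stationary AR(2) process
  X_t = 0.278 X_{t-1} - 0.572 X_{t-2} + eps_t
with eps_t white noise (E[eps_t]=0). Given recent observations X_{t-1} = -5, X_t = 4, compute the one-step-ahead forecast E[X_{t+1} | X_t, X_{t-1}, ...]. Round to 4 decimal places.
E[X_{t+1} \mid \mathcal F_t] = 3.9720

For an AR(p) model X_t = c + sum_i phi_i X_{t-i} + eps_t, the
one-step-ahead conditional mean is
  E[X_{t+1} | X_t, ...] = c + sum_i phi_i X_{t+1-i}.
Substitute known values:
  E[X_{t+1} | ...] = (0.278) * (4) + (-0.572) * (-5)
                   = 3.9720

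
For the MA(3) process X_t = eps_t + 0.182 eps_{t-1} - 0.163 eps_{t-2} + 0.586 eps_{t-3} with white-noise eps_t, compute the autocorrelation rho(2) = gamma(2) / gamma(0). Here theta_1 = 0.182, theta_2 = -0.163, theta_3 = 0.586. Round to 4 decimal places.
\rho(2) = -0.0402

For an MA(q) process with theta_0 = 1, the autocovariance is
  gamma(k) = sigma^2 * sum_{i=0..q-k} theta_i * theta_{i+k},
and rho(k) = gamma(k) / gamma(0). Sigma^2 cancels.
  numerator   = (1)*(-0.163) + (0.182)*(0.586) = -0.056348.
  denominator = (1)^2 + (0.182)^2 + (-0.163)^2 + (0.586)^2 = 1.403089.
  rho(2) = -0.056348 / 1.403089 = -0.0402.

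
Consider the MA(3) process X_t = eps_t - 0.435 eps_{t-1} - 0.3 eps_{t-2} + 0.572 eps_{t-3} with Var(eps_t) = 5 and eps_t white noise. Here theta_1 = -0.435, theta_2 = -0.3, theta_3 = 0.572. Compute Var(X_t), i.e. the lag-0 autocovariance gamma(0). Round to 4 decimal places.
\gamma(0) = 8.0320

For an MA(q) process X_t = eps_t + sum_i theta_i eps_{t-i} with
Var(eps_t) = sigma^2, the variance is
  gamma(0) = sigma^2 * (1 + sum_i theta_i^2).
  sum_i theta_i^2 = (-0.435)^2 + (-0.3)^2 + (0.572)^2 = 0.189225 + 0.09 + 0.327184 = 0.606409.
  gamma(0) = 5 * (1 + 0.606409) = 5 * 1.606409 = 8.032045, which rounds to 8.0320.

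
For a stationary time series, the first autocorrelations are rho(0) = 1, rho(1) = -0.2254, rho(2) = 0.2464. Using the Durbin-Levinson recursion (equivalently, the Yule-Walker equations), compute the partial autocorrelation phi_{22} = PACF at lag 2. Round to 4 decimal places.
\phi_{22} = 0.2061

The PACF at lag k is phi_{kk}, the last component of the solution
to the Yule-Walker system G_k phi = r_k where
  (G_k)_{ij} = rho(|i - j|), (r_k)_i = rho(i), i,j = 1..k.
Equivalently, Durbin-Levinson gives phi_{kk} iteratively:
  phi_{11} = rho(1)
  phi_{kk} = [rho(k) - sum_{j=1..k-1} phi_{k-1,j} rho(k-j)]
            / [1 - sum_{j=1..k-1} phi_{k-1,j} rho(j)],
  phi_{k,j} = phi_{k-1,j} - phi_{kk} phi_{k-1,k-j},  j = 1..k-1.
Step k = 1:
  phi_11 = rho(1) = -0.2254.
Step k = 2:
  phi_22 = [rho(2) - phi_11 rho(1)] / [1 - phi_11 rho(1)] = [0.2464 - (-0.2254)(-0.2254)] / [1 - (-0.2254)(-0.2254)]
         = 0.19559484 / 0.94919484 = 0.2061.
Therefore phi_{22} = 0.2061.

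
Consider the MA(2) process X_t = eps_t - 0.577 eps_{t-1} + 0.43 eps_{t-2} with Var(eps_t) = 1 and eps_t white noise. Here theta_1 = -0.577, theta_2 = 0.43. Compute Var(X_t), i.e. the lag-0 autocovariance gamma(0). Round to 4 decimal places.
\gamma(0) = 1.5178

For an MA(q) process X_t = eps_t + sum_i theta_i eps_{t-i} with
Var(eps_t) = sigma^2, the variance is
  gamma(0) = sigma^2 * (1 + sum_i theta_i^2).
  sum_i theta_i^2 = (-0.577)^2 + (0.43)^2 = 0.332929 + 0.1849 = 0.517829.
  gamma(0) = 1 * (1 + 0.517829) = 1 * 1.517829 = 1.517829, which rounds to 1.5178.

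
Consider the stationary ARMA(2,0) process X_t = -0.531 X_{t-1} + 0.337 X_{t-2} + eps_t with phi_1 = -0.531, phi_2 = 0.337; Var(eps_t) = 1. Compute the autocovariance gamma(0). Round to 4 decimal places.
\gamma(0) = 3.1463

Multiply the model equation by X_{t-k} and take expectations. With theta_0 = psi_0 = 1 and psi_j the MA(infinity) weights, this gives
  gamma(k) - sum_i phi_i gamma(k-i) = c_k,
  c_k = sigma^2 * sum_{j=k..q} theta_j psi_{j-k}   (c_k = 0 for k > q),
using gamma(-m) = gamma(m).
Pure AR (q = 0): c_0 = sigma^2 = 1, c_k = 0 for k >= 1.
Equations for k = 0, 1, 2 (AR order 2, c_2 = 0):
  (E0) gamma(0) = phi_1 gamma(1) + phi_2 gamma(2) + c_0
  (E1) gamma(1) = phi_1 gamma(0) + phi_2 gamma(1) + c_1
  (E2) gamma(2) = phi_1 gamma(1) + phi_2 gamma(0)
From (E1): gamma(1) = A gamma(0) + B with
  A = phi_1 / (1 - phi_2) = -0.531 / 0.663 = -0.800905,   B = c_1 / (1 - phi_2) = 0 / 0.663 = 0.
Insert (E2) into (E0): gamma(0) (1 - phi_2^2) = phi_1 (1 + phi_2) gamma(1) + c_0.
  phi_1 (1 + phi_2) = (-0.531)(1.337) = -0.709947,   1 - phi_2^2 = 0.886431.
Replace gamma(1) by A gamma(0) + B and collect gamma(0):
  gamma(0) [0.886431 - (-0.709947)(-0.800905)] = c_0 = 1
  gamma(0) * 0.317831 = 1
  gamma(0) = 1 / 0.317831 = 3.146327.
Therefore gamma(0) = 3.1463 (to 4 decimal places).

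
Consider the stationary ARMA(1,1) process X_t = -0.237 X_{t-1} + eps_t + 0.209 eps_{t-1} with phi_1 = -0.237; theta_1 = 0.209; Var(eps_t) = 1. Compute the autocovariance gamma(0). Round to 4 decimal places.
\gamma(0) = 1.0008

Multiply the model equation by X_{t-k} and take expectations. With theta_0 = psi_0 = 1 and psi_j the MA(infinity) weights, this gives
  gamma(k) - sum_i phi_i gamma(k-i) = c_k,
  c_k = sigma^2 * sum_{j=k..q} theta_j psi_{j-k}   (c_k = 0 for k > q),
using gamma(-m) = gamma(m).
psi-weights needed (psi_j = theta_j + sum_i phi_i psi_{j-i}):
  psi_1 = theta_1 + phi_1 = 0.209 + (-0.237) = -0.028
Right-hand sides:
  c_0 = sigma^2 (1 + theta_1 psi_1) = 1 * (1 + (0.209)(-0.028)) = 1 * 0.994148 = 0.994148
  c_1 = sigma^2 theta_1 = 1 * (0.209) = 0.209
  c_2 = 0
Equations for k = 0 and k = 1 (AR order 1):
  gamma(0) = phi_1 gamma(1) + c_0
  gamma(1) = phi_1 gamma(0) + c_1
Substituting the second into the first: gamma(0) (1 - phi_1^2) = c_0 + phi_1 c_1, so
  gamma(0) = (c_0 + phi_1 c_1) / (1 - phi_1^2) = (0.994148 + (-0.237)(0.209)) / (1 - (-0.237)^2) = 0.944615 / 0.943831 = 1.000831.
Therefore gamma(0) = 1.0008 (to 4 decimal places).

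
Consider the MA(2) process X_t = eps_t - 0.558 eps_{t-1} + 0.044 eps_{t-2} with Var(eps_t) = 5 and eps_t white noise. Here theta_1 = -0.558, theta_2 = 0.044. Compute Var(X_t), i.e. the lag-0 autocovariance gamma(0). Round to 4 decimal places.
\gamma(0) = 6.5665

For an MA(q) process X_t = eps_t + sum_i theta_i eps_{t-i} with
Var(eps_t) = sigma^2, the variance is
  gamma(0) = sigma^2 * (1 + sum_i theta_i^2).
  sum_i theta_i^2 = (-0.558)^2 + (0.044)^2 = 0.311364 + 0.001936 = 0.3133.
  gamma(0) = 5 * (1 + 0.3133) = 5 * 1.3133 = 6.5665.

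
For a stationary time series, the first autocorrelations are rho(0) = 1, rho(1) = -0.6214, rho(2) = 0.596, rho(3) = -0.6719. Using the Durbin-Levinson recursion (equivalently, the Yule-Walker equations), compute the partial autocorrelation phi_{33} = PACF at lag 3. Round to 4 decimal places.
\phi_{33} = -0.3979

The PACF at lag k is phi_{kk}, the last component of the solution
to the Yule-Walker system G_k phi = r_k where
  (G_k)_{ij} = rho(|i - j|), (r_k)_i = rho(i), i,j = 1..k.
Equivalently, Durbin-Levinson gives phi_{kk} iteratively:
  phi_{11} = rho(1)
  phi_{kk} = [rho(k) - sum_{j=1..k-1} phi_{k-1,j} rho(k-j)]
            / [1 - sum_{j=1..k-1} phi_{k-1,j} rho(j)],
  phi_{k,j} = phi_{k-1,j} - phi_{kk} phi_{k-1,k-j},  j = 1..k-1.
Step k = 1:
  phi_11 = rho(1) = -0.6214.
Step k = 2:
  phi_22 = [rho(2) - phi_11 rho(1)] / [1 - phi_11 rho(1)] = [0.596 - (-0.6214)(-0.6214)] / [1 - (-0.6214)(-0.6214)]
         = 0.20986204 / 0.61386204 = 0.341872.
  Update: phi_21 = phi_11 - phi_22 phi_11 = -0.6214 - (0.341872)(-0.6214) = -0.408961.
Step k = 3:
  phi_33 = [rho(3) - phi_21 rho(2) - phi_22 rho(1)] / [1 - phi_21 rho(1) - phi_22 rho(2)]
    numerator   = -0.6719 - (-0.408961)(0.596) - (0.341872)(-0.6214) = -0.21572022
    denominator = 1 - (-0.408961)(-0.6214) - (0.341872)(0.596) = 0.54211615
  phi_33 = -0.21572022 / 0.54211615 = -0.3979.
Therefore phi_{33} = -0.3979.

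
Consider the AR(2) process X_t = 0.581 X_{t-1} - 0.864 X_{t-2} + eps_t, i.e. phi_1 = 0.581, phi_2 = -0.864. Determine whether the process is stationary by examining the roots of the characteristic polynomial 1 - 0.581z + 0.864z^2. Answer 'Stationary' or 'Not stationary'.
\text{Stationary}

The AR(p) characteristic polynomial is P(z) = 1 - 0.581z + 0.864z^2.
Stationarity requires all roots to lie outside the unit circle, i.e. |z| > 1 for every root.
Set 1 + (-0.581) z + (0.864) z^2 = 0, i.e. a z^2 + b z + c = 0 with a = 0.864, b = -0.581, c = 1.
Discriminant D = b^2 - 4ac = (-0.581)^2 - 4*(0.864)*1 = 0.337561 - (3.456) = -3.118439.
D < 0, so the roots are the complex-conjugate pair z = (-b +/- i sqrt(-D)) / (2a) = 0.3362 +/- 1.0219i.
For a conjugate pair |z|^2 = z * conj(z) = (product of roots) = c/a = 1/(0.864) = 1.157407, so |z| = sqrt(1.157407) = 1.0758 for both roots.
Moduli of all roots: 1.0758, 1.0758.
All moduli strictly greater than 1? Yes.
Verdict: Stationary.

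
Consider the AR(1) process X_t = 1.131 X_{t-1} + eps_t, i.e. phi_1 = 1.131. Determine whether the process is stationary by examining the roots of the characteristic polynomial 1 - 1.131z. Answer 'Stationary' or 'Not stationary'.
\text{Not stationary}

The AR(p) characteristic polynomial is P(z) = 1 - 1.131z.
Stationarity requires all roots to lie outside the unit circle, i.e. |z| > 1 for every root.
This is linear in z: 1 + (-1.131) z = 0  =>  z = -1/(-1.131) = 0.884173,  |z| = 0.884173.
Moduli of all roots: 0.8842.
All moduli strictly greater than 1? No.
Verdict: Not stationary.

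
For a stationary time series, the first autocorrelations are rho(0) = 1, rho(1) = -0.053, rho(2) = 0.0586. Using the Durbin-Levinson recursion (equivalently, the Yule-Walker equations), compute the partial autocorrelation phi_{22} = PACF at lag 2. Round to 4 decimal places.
\phi_{22} = 0.0559

The PACF at lag k is phi_{kk}, the last component of the solution
to the Yule-Walker system G_k phi = r_k where
  (G_k)_{ij} = rho(|i - j|), (r_k)_i = rho(i), i,j = 1..k.
Equivalently, Durbin-Levinson gives phi_{kk} iteratively:
  phi_{11} = rho(1)
  phi_{kk} = [rho(k) - sum_{j=1..k-1} phi_{k-1,j} rho(k-j)]
            / [1 - sum_{j=1..k-1} phi_{k-1,j} rho(j)],
  phi_{k,j} = phi_{k-1,j} - phi_{kk} phi_{k-1,k-j},  j = 1..k-1.
Step k = 1:
  phi_11 = rho(1) = -0.053.
Step k = 2:
  phi_22 = [rho(2) - phi_11 rho(1)] / [1 - phi_11 rho(1)] = [0.0586 - (-0.053)(-0.053)] / [1 - (-0.053)(-0.053)]
         = 0.055791 / 0.997191 = 0.0559.
Therefore phi_{22} = 0.0559.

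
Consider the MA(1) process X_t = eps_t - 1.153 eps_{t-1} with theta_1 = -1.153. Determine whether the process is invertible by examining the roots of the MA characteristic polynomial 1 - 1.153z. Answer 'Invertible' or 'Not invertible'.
\text{Not invertible}

The MA(q) characteristic polynomial is P(z) = 1 - 1.153z.
Invertibility requires all roots to lie outside the unit circle, i.e. |z| > 1 for every root.
This is linear in z: 1 + (-1.153) z = 0  =>  z = -1/(-1.153) = 0.867303,  |z| = 0.867303.
Moduli of all roots: 0.8673.
All moduli strictly greater than 1? No.
Verdict: Not invertible.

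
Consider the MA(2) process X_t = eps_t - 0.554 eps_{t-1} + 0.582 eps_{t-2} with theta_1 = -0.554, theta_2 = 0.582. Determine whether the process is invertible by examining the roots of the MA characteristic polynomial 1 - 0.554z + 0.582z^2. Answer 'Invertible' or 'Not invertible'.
\text{Invertible}

The MA(q) characteristic polynomial is P(z) = 1 - 0.554z + 0.582z^2.
Invertibility requires all roots to lie outside the unit circle, i.e. |z| > 1 for every root.
Set 1 + (-0.554) z + (0.582) z^2 = 0, i.e. a z^2 + b z + c = 0 with a = 0.582, b = -0.554, c = 1.
Discriminant D = b^2 - 4ac = (-0.554)^2 - 4*(0.582)*1 = 0.306916 - (2.328) = -2.021084.
D < 0, so the roots are the complex-conjugate pair z = (-b +/- i sqrt(-D)) / (2a) = 0.4759 +/- 1.2213i.
For a conjugate pair |z|^2 = z * conj(z) = (product of roots) = c/a = 1/(0.582) = 1.718213, so |z| = sqrt(1.718213) = 1.3108 for both roots.
Moduli of all roots: 1.3108, 1.3108.
All moduli strictly greater than 1? Yes.
Verdict: Invertible.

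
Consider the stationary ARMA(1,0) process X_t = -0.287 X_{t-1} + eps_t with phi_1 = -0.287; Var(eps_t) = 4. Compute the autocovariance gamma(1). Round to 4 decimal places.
\gamma(1) = -1.2510

Multiply the model equation by X_{t-k} and take expectations. With theta_0 = psi_0 = 1 and psi_j the MA(infinity) weights, this gives
  gamma(k) - sum_i phi_i gamma(k-i) = c_k,
  c_k = sigma^2 * sum_{j=k..q} theta_j psi_{j-k}   (c_k = 0 for k > q),
using gamma(-m) = gamma(m).
Pure AR (q = 0): c_0 = sigma^2 = 4, c_k = 0 for k >= 1.
Equations for k = 0 and k = 1 (AR order 1):
  gamma(0) = phi_1 gamma(1) + c_0
  gamma(1) = phi_1 gamma(0) + c_1
Substituting the second into the first: gamma(0) (1 - phi_1^2) = c_0 + phi_1 c_1, so
  gamma(0) = c_0 / (1 - phi_1^2) = 4 / (1 - (-0.287)^2) = 4 / 0.917631 = 4.359051.
  gamma(1) = phi_1 gamma(0) = (-0.287)(4.359051) = -1.251048.
Therefore gamma(1) = -1.2510 (to 4 decimal places).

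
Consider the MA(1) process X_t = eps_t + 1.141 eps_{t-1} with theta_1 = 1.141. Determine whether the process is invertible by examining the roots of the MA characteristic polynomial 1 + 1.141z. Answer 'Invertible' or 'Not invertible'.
\text{Not invertible}

The MA(q) characteristic polynomial is P(z) = 1 + 1.141z.
Invertibility requires all roots to lie outside the unit circle, i.e. |z| > 1 for every root.
This is linear in z: 1 + (1.141) z = 0  =>  z = -1/(1.141) = -0.876424,  |z| = 0.876424.
Moduli of all roots: 0.8764.
All moduli strictly greater than 1? No.
Verdict: Not invertible.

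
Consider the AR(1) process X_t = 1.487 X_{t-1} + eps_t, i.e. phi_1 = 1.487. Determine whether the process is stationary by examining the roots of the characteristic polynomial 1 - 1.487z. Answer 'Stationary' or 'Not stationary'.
\text{Not stationary}

The AR(p) characteristic polynomial is P(z) = 1 - 1.487z.
Stationarity requires all roots to lie outside the unit circle, i.e. |z| > 1 for every root.
This is linear in z: 1 + (-1.487) z = 0  =>  z = -1/(-1.487) = 0.672495,  |z| = 0.672495.
Moduli of all roots: 0.6725.
All moduli strictly greater than 1? No.
Verdict: Not stationary.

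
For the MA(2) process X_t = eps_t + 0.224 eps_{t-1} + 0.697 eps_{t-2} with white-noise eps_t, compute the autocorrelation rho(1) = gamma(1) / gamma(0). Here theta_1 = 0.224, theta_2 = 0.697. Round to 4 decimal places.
\rho(1) = 0.2475

For an MA(q) process with theta_0 = 1, the autocovariance is
  gamma(k) = sigma^2 * sum_{i=0..q-k} theta_i * theta_{i+k},
and rho(k) = gamma(k) / gamma(0). Sigma^2 cancels.
  numerator   = (1)*(0.224) + (0.224)*(0.697) = 0.380128.
  denominator = (1)^2 + (0.224)^2 + (0.697)^2 = 1.535985.
  rho(1) = 0.380128 / 1.535985 = 0.2475.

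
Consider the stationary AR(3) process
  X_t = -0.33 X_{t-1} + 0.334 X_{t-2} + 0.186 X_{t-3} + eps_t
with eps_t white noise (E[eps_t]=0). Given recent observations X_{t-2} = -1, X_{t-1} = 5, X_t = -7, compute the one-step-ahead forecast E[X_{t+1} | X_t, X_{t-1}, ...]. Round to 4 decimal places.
E[X_{t+1} \mid \mathcal F_t] = 3.7940

For an AR(p) model X_t = c + sum_i phi_i X_{t-i} + eps_t, the
one-step-ahead conditional mean is
  E[X_{t+1} | X_t, ...] = c + sum_i phi_i X_{t+1-i}.
Substitute known values:
  E[X_{t+1} | ...] = (-0.33) * (-7) + (0.334) * (5) + (0.186) * (-1)
                   = 3.7940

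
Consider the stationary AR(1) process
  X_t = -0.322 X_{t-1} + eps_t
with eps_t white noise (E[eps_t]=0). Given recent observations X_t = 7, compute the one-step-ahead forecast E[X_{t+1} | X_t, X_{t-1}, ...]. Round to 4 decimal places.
E[X_{t+1} \mid \mathcal F_t] = -2.2540

For an AR(p) model X_t = c + sum_i phi_i X_{t-i} + eps_t, the
one-step-ahead conditional mean is
  E[X_{t+1} | X_t, ...] = c + sum_i phi_i X_{t+1-i}.
Substitute known values:
  E[X_{t+1} | ...] = (-0.322) * (7)
                   = -2.2540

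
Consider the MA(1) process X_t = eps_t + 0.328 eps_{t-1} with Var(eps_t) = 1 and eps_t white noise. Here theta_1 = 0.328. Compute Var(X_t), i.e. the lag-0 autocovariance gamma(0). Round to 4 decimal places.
\gamma(0) = 1.1076

For an MA(q) process X_t = eps_t + sum_i theta_i eps_{t-i} with
Var(eps_t) = sigma^2, the variance is
  gamma(0) = sigma^2 * (1 + sum_i theta_i^2).
  sum_i theta_i^2 = (0.328)^2 = 0.107584.
  gamma(0) = 1 * (1 + 0.107584) = 1 * 1.107584 = 1.107584, which rounds to 1.1076.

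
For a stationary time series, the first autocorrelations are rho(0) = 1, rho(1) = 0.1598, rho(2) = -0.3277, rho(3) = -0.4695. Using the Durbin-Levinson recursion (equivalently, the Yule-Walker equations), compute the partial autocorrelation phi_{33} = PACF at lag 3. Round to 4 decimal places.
\phi_{33} = -0.4020

The PACF at lag k is phi_{kk}, the last component of the solution
to the Yule-Walker system G_k phi = r_k where
  (G_k)_{ij} = rho(|i - j|), (r_k)_i = rho(i), i,j = 1..k.
Equivalently, Durbin-Levinson gives phi_{kk} iteratively:
  phi_{11} = rho(1)
  phi_{kk} = [rho(k) - sum_{j=1..k-1} phi_{k-1,j} rho(k-j)]
            / [1 - sum_{j=1..k-1} phi_{k-1,j} rho(j)],
  phi_{k,j} = phi_{k-1,j} - phi_{kk} phi_{k-1,k-j},  j = 1..k-1.
Step k = 1:
  phi_11 = rho(1) = 0.1598.
Step k = 2:
  phi_22 = [rho(2) - phi_11 rho(1)] / [1 - phi_11 rho(1)] = [-0.3277 - (0.1598)(0.1598)] / [1 - (0.1598)(0.1598)]
         = -0.35323604 / 0.97446396 = -0.362493.
  Update: phi_21 = phi_11 - phi_22 phi_11 = 0.1598 - (-0.362493)(0.1598) = 0.217726.
Step k = 3:
  phi_33 = [rho(3) - phi_21 rho(2) - phi_22 rho(1)] / [1 - phi_21 rho(1) - phi_22 rho(2)]
    numerator   = -0.4695 - (0.217726)(-0.3277) - (-0.362493)(0.1598) = -0.34022475
    denominator = 1 - (0.217726)(0.1598) - (-0.362493)(-0.3277) = 0.84641849
  phi_33 = -0.34022475 / 0.84641849 = -0.402.
Therefore phi_{33} = -0.4020.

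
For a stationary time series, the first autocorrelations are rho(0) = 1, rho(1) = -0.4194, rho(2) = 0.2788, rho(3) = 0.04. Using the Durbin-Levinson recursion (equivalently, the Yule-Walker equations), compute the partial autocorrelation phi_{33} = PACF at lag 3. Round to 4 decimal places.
\phi_{33} = 0.2400

The PACF at lag k is phi_{kk}, the last component of the solution
to the Yule-Walker system G_k phi = r_k where
  (G_k)_{ij} = rho(|i - j|), (r_k)_i = rho(i), i,j = 1..k.
Equivalently, Durbin-Levinson gives phi_{kk} iteratively:
  phi_{11} = rho(1)
  phi_{kk} = [rho(k) - sum_{j=1..k-1} phi_{k-1,j} rho(k-j)]
            / [1 - sum_{j=1..k-1} phi_{k-1,j} rho(j)],
  phi_{k,j} = phi_{k-1,j} - phi_{kk} phi_{k-1,k-j},  j = 1..k-1.
Step k = 1:
  phi_11 = rho(1) = -0.4194.
Step k = 2:
  phi_22 = [rho(2) - phi_11 rho(1)] / [1 - phi_11 rho(1)] = [0.2788 - (-0.4194)(-0.4194)] / [1 - (-0.4194)(-0.4194)]
         = 0.10290364 / 0.82410364 = 0.124867.
  Update: phi_21 = phi_11 - phi_22 phi_11 = -0.4194 - (0.124867)(-0.4194) = -0.367031.
Step k = 3:
  phi_33 = [rho(3) - phi_21 rho(2) - phi_22 rho(1)] / [1 - phi_21 rho(1) - phi_22 rho(2)]
    numerator   = 0.04 - (-0.367031)(0.2788) - (0.124867)(-0.4194) = 0.19469751
    denominator = 1 - (-0.367031)(-0.4194) - (0.124867)(0.2788) = 0.81125433
  phi_33 = 0.19469751 / 0.81125433 = 0.24.
Therefore phi_{33} = 0.2400.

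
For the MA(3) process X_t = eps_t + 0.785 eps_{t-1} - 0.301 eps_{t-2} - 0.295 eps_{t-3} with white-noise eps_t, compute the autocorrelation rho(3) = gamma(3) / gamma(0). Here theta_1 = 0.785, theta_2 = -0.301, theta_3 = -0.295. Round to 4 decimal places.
\rho(3) = -0.1645

For an MA(q) process with theta_0 = 1, the autocovariance is
  gamma(k) = sigma^2 * sum_{i=0..q-k} theta_i * theta_{i+k},
and rho(k) = gamma(k) / gamma(0). Sigma^2 cancels.
  numerator   = (1)*(-0.295) = -0.295.
  denominator = (1)^2 + (0.785)^2 + (-0.301)^2 + (-0.295)^2 = 1.793851.
  rho(3) = -0.295 / 1.793851 = -0.1645.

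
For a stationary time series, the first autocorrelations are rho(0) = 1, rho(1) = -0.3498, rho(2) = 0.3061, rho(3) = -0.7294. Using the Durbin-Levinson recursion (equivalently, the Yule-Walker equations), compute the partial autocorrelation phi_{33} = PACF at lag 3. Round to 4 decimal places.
\phi_{33} = -0.6810

The PACF at lag k is phi_{kk}, the last component of the solution
to the Yule-Walker system G_k phi = r_k where
  (G_k)_{ij} = rho(|i - j|), (r_k)_i = rho(i), i,j = 1..k.
Equivalently, Durbin-Levinson gives phi_{kk} iteratively:
  phi_{11} = rho(1)
  phi_{kk} = [rho(k) - sum_{j=1..k-1} phi_{k-1,j} rho(k-j)]
            / [1 - sum_{j=1..k-1} phi_{k-1,j} rho(j)],
  phi_{k,j} = phi_{k-1,j} - phi_{kk} phi_{k-1,k-j},  j = 1..k-1.
Step k = 1:
  phi_11 = rho(1) = -0.3498.
Step k = 2:
  phi_22 = [rho(2) - phi_11 rho(1)] / [1 - phi_11 rho(1)] = [0.3061 - (-0.3498)(-0.3498)] / [1 - (-0.3498)(-0.3498)]
         = 0.18373996 / 0.87763996 = 0.209357.
  Update: phi_21 = phi_11 - phi_22 phi_11 = -0.3498 - (0.209357)(-0.3498) = -0.276567.
Step k = 3:
  phi_33 = [rho(3) - phi_21 rho(2) - phi_22 rho(1)] / [1 - phi_21 rho(1) - phi_22 rho(2)]
    numerator   = -0.7294 - (-0.276567)(0.3061) - (0.209357)(-0.3498) = -0.57150982
    denominator = 1 - (-0.276567)(-0.3498) - (0.209357)(0.3061) = 0.83917274
  phi_33 = -0.57150982 / 0.83917274 = -0.681.
Therefore phi_{33} = -0.6810.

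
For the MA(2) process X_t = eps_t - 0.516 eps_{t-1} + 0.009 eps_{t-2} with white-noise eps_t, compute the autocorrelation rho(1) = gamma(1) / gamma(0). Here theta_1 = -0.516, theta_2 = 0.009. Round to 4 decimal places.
\rho(1) = -0.4111

For an MA(q) process with theta_0 = 1, the autocovariance is
  gamma(k) = sigma^2 * sum_{i=0..q-k} theta_i * theta_{i+k},
and rho(k) = gamma(k) / gamma(0). Sigma^2 cancels.
  numerator   = (1)*(-0.516) + (-0.516)*(0.009) = -0.520644.
  denominator = (1)^2 + (-0.516)^2 + (0.009)^2 = 1.266337.
  rho(1) = -0.520644 / 1.266337 = -0.4111.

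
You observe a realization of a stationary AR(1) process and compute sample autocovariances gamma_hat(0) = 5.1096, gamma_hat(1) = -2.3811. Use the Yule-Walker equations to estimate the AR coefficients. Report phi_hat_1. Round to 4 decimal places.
\hat\phi_{1} = -0.4660

The Yule-Walker equations for an AR(p) process read, in matrix form,
  Gamma_p phi = r_p,   with   (Gamma_p)_{ij} = gamma(|i - j|),
                       (r_p)_i = gamma(i),   i,j = 1..p.
Substitute the sample gammas (Toeplitz matrix and right-hand side of size 1):
  Gamma_p = [[5.1096]]
  r_p     = [-2.3811]
With p = 1 this is the single equation gamma(0) phi_1 = gamma(1):
  phi_hat_1 = gamma(1) / gamma(0) = -2.3811 / 5.1096 = -0.4660.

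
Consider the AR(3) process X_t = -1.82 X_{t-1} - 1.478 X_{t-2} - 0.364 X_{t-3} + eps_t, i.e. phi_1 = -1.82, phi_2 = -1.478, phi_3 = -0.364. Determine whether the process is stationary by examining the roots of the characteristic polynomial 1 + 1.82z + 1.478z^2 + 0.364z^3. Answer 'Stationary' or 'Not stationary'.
\text{Stationary}

The AR(p) characteristic polynomial is P(z) = 1 + 1.82z + 1.478z^2 + 0.364z^3.
Stationarity requires all roots to lie outside the unit circle, i.e. |z| > 1 for every root.
Degree 3: look for a simple real root z0 first, then factor out (1 - z/z0) and solve the remaining quadratic.
Testing z0 = -2.5: P(-2.5) = 1 + (1.82)(-2.5) + (1.478)(-2.5)^2 + (0.364)(-2.5)^3
  = 1 + (-4.55) + (9.2375) + (-5.6875) = 0.  So z_0 = -2.5 is a root, |z_0| = 2.5.
Divide out the factor (1 + 0.4 z) = (1 - z/z0) (since 1/z0 = -0.4):
  P(z) = (1 + 0.4 z)(1 + (1.42) z + (0.91) z^2)
  [check: z-coef 1.42 - (-0.4) = 1.82; z^2-coef 0.91 - (-0.4)(1.42) = 1.478; z^3-coef -(-0.4)(0.91) = 0.364.]
Remaining roots from the quadratic factor 1 + (1.42) z + (0.91) z^2:
  Set 1 + (1.42) z + (0.91) z^2 = 0, i.e. a z^2 + b z + c = 0 with a = 0.91, b = 1.42, c = 1.
  Discriminant D = b^2 - 4ac = (1.42)^2 - 4*(0.91)*1 = 2.0164 - (3.64) = -1.6236.
  D < 0, so the roots are the complex-conjugate pair z = (-b +/- i sqrt(-D)) / (2a) = -0.7802 +/- 0.7001i.
  For a conjugate pair |z|^2 = z * conj(z) = (product of roots) = c/a = 1/(0.91) = 1.098901, so |z| = sqrt(1.098901) = 1.0483 for both roots.
Moduli of all roots: 2.5000, 1.0483, 1.0483.
All moduli strictly greater than 1? Yes.
Verdict: Stationary.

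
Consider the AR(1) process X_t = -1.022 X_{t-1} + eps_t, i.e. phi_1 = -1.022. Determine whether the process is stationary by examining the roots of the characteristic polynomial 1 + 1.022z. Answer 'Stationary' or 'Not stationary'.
\text{Not stationary}

The AR(p) characteristic polynomial is P(z) = 1 + 1.022z.
Stationarity requires all roots to lie outside the unit circle, i.e. |z| > 1 for every root.
This is linear in z: 1 + (1.022) z = 0  =>  z = -1/(1.022) = -0.978474,  |z| = 0.978474.
Moduli of all roots: 0.9785.
All moduli strictly greater than 1? No.
Verdict: Not stationary.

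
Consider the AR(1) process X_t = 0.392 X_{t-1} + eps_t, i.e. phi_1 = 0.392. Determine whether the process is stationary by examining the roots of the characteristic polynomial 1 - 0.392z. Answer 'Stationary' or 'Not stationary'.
\text{Stationary}

The AR(p) characteristic polynomial is P(z) = 1 - 0.392z.
Stationarity requires all roots to lie outside the unit circle, i.e. |z| > 1 for every root.
This is linear in z: 1 + (-0.392) z = 0  =>  z = -1/(-0.392) = 2.55102,  |z| = 2.55102.
Moduli of all roots: 2.5510.
All moduli strictly greater than 1? Yes.
Verdict: Stationary.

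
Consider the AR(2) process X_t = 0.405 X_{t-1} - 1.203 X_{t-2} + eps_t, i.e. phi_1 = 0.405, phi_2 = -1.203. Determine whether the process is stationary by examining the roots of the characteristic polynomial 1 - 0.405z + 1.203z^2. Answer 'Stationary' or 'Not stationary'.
\text{Not stationary}

The AR(p) characteristic polynomial is P(z) = 1 - 0.405z + 1.203z^2.
Stationarity requires all roots to lie outside the unit circle, i.e. |z| > 1 for every root.
Set 1 + (-0.405) z + (1.203) z^2 = 0, i.e. a z^2 + b z + c = 0 with a = 1.203, b = -0.405, c = 1.
Discriminant D = b^2 - 4ac = (-0.405)^2 - 4*(1.203)*1 = 0.164025 - (4.812) = -4.647975.
D < 0, so the roots are the complex-conjugate pair z = (-b +/- i sqrt(-D)) / (2a) = 0.1683 +/- 0.8961i.
For a conjugate pair |z|^2 = z * conj(z) = (product of roots) = c/a = 1/(1.203) = 0.831255, so |z| = sqrt(0.831255) = 0.9117 for both roots.
Moduli of all roots: 0.9117, 0.9117.
All moduli strictly greater than 1? No.
Verdict: Not stationary.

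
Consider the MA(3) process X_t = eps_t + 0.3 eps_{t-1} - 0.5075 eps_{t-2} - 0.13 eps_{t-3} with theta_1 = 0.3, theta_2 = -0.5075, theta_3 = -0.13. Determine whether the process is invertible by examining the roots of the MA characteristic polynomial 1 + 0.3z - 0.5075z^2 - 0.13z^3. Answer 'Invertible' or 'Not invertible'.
\text{Invertible}

The MA(q) characteristic polynomial is P(z) = 1 + 0.3z - 0.5075z^2 - 0.13z^3.
Invertibility requires all roots to lie outside the unit circle, i.e. |z| > 1 for every root.
Degree 3: look for a simple real root z0 first, then factor out (1 - z/z0) and solve the remaining quadratic.
Testing z0 = -4: P(-4) = 1 + (0.3)(-4) + (-0.5075)(-4)^2 + (-0.13)(-4)^3
  = 1 + (-1.2) + (-8.12) + (8.32) = 0.  So z_0 = -4 is a root, |z_0| = 4.
Divide out the factor (1 + 0.25 z) = (1 - z/z0) (since 1/z0 = -0.25):
  P(z) = (1 + 0.25 z)(1 + (0.05) z + (-0.52) z^2)
  [check: z-coef 0.05 - (-0.25) = 0.3; z^2-coef -0.52 - (-0.25)(0.05) = -0.5075; z^3-coef -(-0.25)(-0.52) = -0.13.]
Remaining roots from the quadratic factor 1 + (0.05) z + (-0.52) z^2:
  Set 1 + (0.05) z + (-0.52) z^2 = 0, i.e. a z^2 + b z + c = 0 with a = -0.52, b = 0.05, c = 1.
  Discriminant D = b^2 - 4ac = (0.05)^2 - 4*(-0.52)*1 = 0.0025 - (-2.08) = 2.0825.
  D >= 0, so the roots are real: z = (-b +/- sqrt(D)) / (2a) = (-0.05 +/- 1.443087) / (-1.04).
    z_1 = (-0.05 + 1.443087) / (-1.04) = -1.3395,   |z_1| = 1.3395.
    z_2 = (-0.05 - 1.443087) / (-1.04) = 1.4357,   |z_2| = 1.4357.
Moduli of all roots: 4.0000, 1.3395, 1.4357.
All moduli strictly greater than 1? Yes.
Verdict: Invertible.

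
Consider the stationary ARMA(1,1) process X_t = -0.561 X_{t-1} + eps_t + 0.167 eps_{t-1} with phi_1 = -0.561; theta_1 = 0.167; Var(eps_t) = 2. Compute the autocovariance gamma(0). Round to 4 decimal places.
\gamma(0) = 2.4531

Multiply the model equation by X_{t-k} and take expectations. With theta_0 = psi_0 = 1 and psi_j the MA(infinity) weights, this gives
  gamma(k) - sum_i phi_i gamma(k-i) = c_k,
  c_k = sigma^2 * sum_{j=k..q} theta_j psi_{j-k}   (c_k = 0 for k > q),
using gamma(-m) = gamma(m).
psi-weights needed (psi_j = theta_j + sum_i phi_i psi_{j-i}):
  psi_1 = theta_1 + phi_1 = 0.167 + (-0.561) = -0.394
Right-hand sides:
  c_0 = sigma^2 (1 + theta_1 psi_1) = 2 * (1 + (0.167)(-0.394)) = 2 * 0.934202 = 1.868404
  c_1 = sigma^2 theta_1 = 2 * (0.167) = 0.334
  c_2 = 0
Equations for k = 0 and k = 1 (AR order 1):
  gamma(0) = phi_1 gamma(1) + c_0
  gamma(1) = phi_1 gamma(0) + c_1
Substituting the second into the first: gamma(0) (1 - phi_1^2) = c_0 + phi_1 c_1, so
  gamma(0) = (c_0 + phi_1 c_1) / (1 - phi_1^2) = (1.868404 + (-0.561)(0.334)) / (1 - (-0.561)^2) = 1.68103 / 0.685279 = 2.453059.
Therefore gamma(0) = 2.4531 (to 4 decimal places).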